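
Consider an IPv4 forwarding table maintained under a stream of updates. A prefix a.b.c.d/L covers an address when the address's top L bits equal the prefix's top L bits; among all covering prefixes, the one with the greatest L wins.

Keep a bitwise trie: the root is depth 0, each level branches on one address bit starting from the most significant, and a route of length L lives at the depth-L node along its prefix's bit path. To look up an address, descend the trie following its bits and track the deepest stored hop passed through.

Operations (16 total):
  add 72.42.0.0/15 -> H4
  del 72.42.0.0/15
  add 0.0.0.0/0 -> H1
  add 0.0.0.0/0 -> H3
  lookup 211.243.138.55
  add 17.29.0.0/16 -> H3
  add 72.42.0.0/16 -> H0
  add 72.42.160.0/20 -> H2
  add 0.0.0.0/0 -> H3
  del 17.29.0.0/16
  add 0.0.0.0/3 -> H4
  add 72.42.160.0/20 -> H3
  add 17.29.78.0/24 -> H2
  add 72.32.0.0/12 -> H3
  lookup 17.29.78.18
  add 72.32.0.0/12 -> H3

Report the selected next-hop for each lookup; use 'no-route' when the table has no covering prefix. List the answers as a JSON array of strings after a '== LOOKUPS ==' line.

Trace:
  add 72.42.0.0/15 -> H4 at depth 15
  del 72.42.0.0/15 (clear depth 15)
  add 0.0.0.0/0 -> H1 at depth 0
  add 0.0.0.0/0 -> H3 at depth 0
  lookup 211.243.138.55: bits ε walk d0:H3 -> H3
  add 17.29.0.0/16 -> H3 at depth 16
  add 72.42.0.0/16 -> H0 at depth 16
  add 72.42.160.0/20 -> H2 at depth 20
  add 0.0.0.0/0 -> H3 at depth 0
  del 17.29.0.0/16 (clear depth 16)
  add 0.0.0.0/3 -> H4 at depth 3
  add 72.42.160.0/20 -> H3 at depth 20
  add 17.29.78.0/24 -> H2 at depth 24
  add 72.32.0.0/12 -> H3 at depth 12
  lookup 17.29.78.18: bits 000100010001110101001110 walk d0:H3→d1:-→d2:-→d3:H4→d4:-→d5:-→d6:-→d7:-→d8:-→d9:-→d10:-→d11:-→d12:-→d13:-→d14:-→d15:-→d16:-→d17:-→d18:-→d19:-→d20:-→d21:-→d22:-→d23:-→d24:H2 -> H2
  add 72.32.0.0/12 -> H3 at depth 12

== LOOKUPS ==
["H3","H2"]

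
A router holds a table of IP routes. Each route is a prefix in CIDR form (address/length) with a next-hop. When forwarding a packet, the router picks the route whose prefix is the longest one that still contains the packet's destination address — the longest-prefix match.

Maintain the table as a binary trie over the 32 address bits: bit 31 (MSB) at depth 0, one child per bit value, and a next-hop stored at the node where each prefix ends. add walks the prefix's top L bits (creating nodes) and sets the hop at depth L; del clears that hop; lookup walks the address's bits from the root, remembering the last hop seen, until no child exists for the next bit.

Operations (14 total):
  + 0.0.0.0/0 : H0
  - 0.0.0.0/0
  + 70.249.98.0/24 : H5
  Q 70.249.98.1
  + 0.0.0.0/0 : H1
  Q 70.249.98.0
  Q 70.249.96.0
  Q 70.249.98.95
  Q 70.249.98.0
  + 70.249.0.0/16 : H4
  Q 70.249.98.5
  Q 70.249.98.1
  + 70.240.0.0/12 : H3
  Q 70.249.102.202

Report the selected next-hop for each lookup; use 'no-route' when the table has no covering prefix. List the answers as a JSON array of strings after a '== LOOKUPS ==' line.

Trace:
  + 0.0.0.0/0 (H0) depth=0
  - 0.0.0.0/0 clear@0
  + 70.249.98.0/24 (H5) depth=24
  ? 70.249.98.1  path d0:-→d1:-→d2:-→d3:-→d4:-→d5:-→d6:-→d7:-→d8:-→d9:-→d10:-→d11:-→d12:-→d13:-→d14:-→d15:-→d16:-→d17:-→d18:-→d19:-→d20:-→d21:-→d22:-→d23:-→d24:H5  best=H5
  + 0.0.0.0/0 (H1) depth=0
  ? 70.249.98.0  path d0:H1→d1:-→d2:-→d3:-→d4:-→d5:-→d6:-→d7:-→d8:-→d9:-→d10:-→d11:-→d12:-→d13:-→d14:-→d15:-→d16:-→d17:-→d18:-→d19:-→d20:-→d21:-→d22:-→d23:-→d24:H5  best=H5
  ? 70.249.96.0  path d0:H1→d1:-→d2:-→d3:-→d4:-→d5:-→d6:-→d7:-→d8:-→d9:-→d10:-→d11:-→d12:-→d13:-→d14:-→d15:-→d16:-→d17:-→d18:-→d19:-→d20:-→d21:-→d22:-  best=H1
  ? 70.249.98.95  path d0:H1→d1:-→d2:-→d3:-→d4:-→d5:-→d6:-→d7:-→d8:-→d9:-→d10:-→d11:-→d12:-→d13:-→d14:-→d15:-→d16:-→d17:-→d18:-→d19:-→d20:-→d21:-→d22:-→d23:-→d24:H5  best=H5
  ? 70.249.98.0  path d0:H1→d1:-→d2:-→d3:-→d4:-→d5:-→d6:-→d7:-→d8:-→d9:-→d10:-→d11:-→d12:-→d13:-→d14:-→d15:-→d16:-→d17:-→d18:-→d19:-→d20:-→d21:-→d22:-→d23:-→d24:H5  best=H5
  + 70.249.0.0/16 (H4) depth=16
  ? 70.249.98.5  path d0:H1→d1:-→d2:-→d3:-→d4:-→d5:-→d6:-→d7:-→d8:-→d9:-→d10:-→d11:-→d12:-→d13:-→d14:-→d15:-→d16:H4→d17:-→d18:-→d19:-→d20:-→d21:-→d22:-→d23:-→d24:H5  best=H5
  ? 70.249.98.1  path d0:H1→d1:-→d2:-→d3:-→d4:-→d5:-→d6:-→d7:-→d8:-→d9:-→d10:-→d11:-→d12:-→d13:-→d14:-→d15:-→d16:H4→d17:-→d18:-→d19:-→d20:-→d21:-→d22:-→d23:-→d24:H5  best=H5
  + 70.240.0.0/12 (H3) depth=12
  ? 70.249.102.202  path d0:H1→d1:-→d2:-→d3:-→d4:-→d5:-→d6:-→d7:-→d8:-→d9:-→d10:-→d11:-→d12:H3→d13:-→d14:-→d15:-→d16:H4→d17:-→d18:-→d19:-→d20:-→d21:-  best=H4

== LOOKUPS ==
["H5","H5","H1","H5","H5","H5","H5","H4"]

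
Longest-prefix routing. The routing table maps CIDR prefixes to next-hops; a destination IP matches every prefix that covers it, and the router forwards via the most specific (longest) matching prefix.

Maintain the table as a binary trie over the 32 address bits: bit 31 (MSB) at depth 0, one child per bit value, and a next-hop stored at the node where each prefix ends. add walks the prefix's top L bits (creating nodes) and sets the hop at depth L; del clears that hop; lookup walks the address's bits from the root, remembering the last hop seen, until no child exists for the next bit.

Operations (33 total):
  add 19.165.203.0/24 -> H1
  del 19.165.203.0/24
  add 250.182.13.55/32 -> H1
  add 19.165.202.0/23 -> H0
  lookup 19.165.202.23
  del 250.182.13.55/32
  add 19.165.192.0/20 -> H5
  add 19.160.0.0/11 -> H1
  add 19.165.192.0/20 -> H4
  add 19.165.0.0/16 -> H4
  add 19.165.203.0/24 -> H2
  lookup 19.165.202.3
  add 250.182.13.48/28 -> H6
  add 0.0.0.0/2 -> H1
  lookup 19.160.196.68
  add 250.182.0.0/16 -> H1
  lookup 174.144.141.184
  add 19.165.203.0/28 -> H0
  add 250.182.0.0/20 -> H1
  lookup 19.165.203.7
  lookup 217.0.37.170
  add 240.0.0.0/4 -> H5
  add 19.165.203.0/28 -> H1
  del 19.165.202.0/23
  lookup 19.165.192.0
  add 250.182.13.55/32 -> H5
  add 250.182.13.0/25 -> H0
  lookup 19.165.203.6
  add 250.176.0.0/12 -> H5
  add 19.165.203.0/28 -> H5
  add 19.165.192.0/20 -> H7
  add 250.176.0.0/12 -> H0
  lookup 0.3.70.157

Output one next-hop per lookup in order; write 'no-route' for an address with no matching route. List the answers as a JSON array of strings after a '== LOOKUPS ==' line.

Apply in order:
  + 19.165.203.0/24 (H1) depth=24
  - 19.165.203.0/24 clear@24
  + 250.182.13.55/32 (H1) depth=32
  + 19.165.202.0/23 (H0) depth=23
  lookup 19.165.202.23: bits 00010011101001011100101 walk d0:-→d1:-→d2:-→d3:-→d4:-→d5:-→d6:-→d7:-→d8:-→d9:-→d10:-→d11:-→d12:-→d13:-→d14:-→d15:-→d16:-→d17:-→d18:-→d19:-→d20:-→d21:-→d22:-→d23:H0 -> H0
  - 250.182.13.55/32 clear@32
  + 19.165.192.0/20 (H5) depth=20
  + 19.160.0.0/11 (H1) depth=11
  + 19.165.192.0/20 (H4) depth=20
  + 19.165.0.0/16 (H4) depth=16
  + 19.165.203.0/24 (H2) depth=24
  lookup 19.165.202.3: bits 00010011101001011100101 walk d0:-→d1:-→d2:-→d3:-→d4:-→d5:-→d6:-→d7:-→d8:-→d9:-→d10:-→d11:H1→d12:-→d13:-→d14:-→d15:-→d16:H4→d17:-→d18:-→d19:-→d20:H4→d21:-→d22:-→d23:H0 -> H0
  + 250.182.13.48/28 (H6) depth=28
  + 0.0.0.0/2 (H1) depth=2
  lookup 19.160.196.68: bits 0001001110100 walk d0:-→d1:-→d2:H1→d3:-→d4:-→d5:-→d6:-→d7:-→d8:-→d9:-→d10:-→d11:H1→d12:-→d13:- -> H1
  + 250.182.0.0/16 (H1) depth=16
  lookup 174.144.141.184: bits 1 walk d0:-→d1:- -> no-route
  + 19.165.203.0/28 (H0) depth=28
  + 250.182.0.0/20 (H1) depth=20
  lookup 19.165.203.7: bits 0001001110100101110010110000 walk d0:-→d1:-→d2:H1→d3:-→d4:-→d5:-→d6:-→d7:-→d8:-→d9:-→d10:-→d11:H1→d12:-→d13:-→d14:-→d15:-→d16:H4→d17:-→d18:-→d19:-→d20:H4→d21:-→d22:-→d23:H0→d24:H2→d25:-→d26:-→d27:-→d28:H0 -> H0
  lookup 217.0.37.170: bits 11 walk d0:-→d1:-→d2:- -> no-route
  + 240.0.0.0/4 (H5) depth=4
  + 19.165.203.0/28 (H1) depth=28
  - 19.165.202.0/23 clear@23
  lookup 19.165.192.0: bits 00010011101001011100 walk d0:-→d1:-→d2:H1→d3:-→d4:-→d5:-→d6:-→d7:-→d8:-→d9:-→d10:-→d11:H1→d12:-→d13:-→d14:-→d15:-→d16:H4→d17:-→d18:-→d19:-→d20:H4 -> H4
  + 250.182.13.55/32 (H5) depth=32
  + 250.182.13.0/25 (H0) depth=25
  lookup 19.165.203.6: bits 0001001110100101110010110000 walk d0:-→d1:-→d2:H1→d3:-→d4:-→d5:-→d6:-→d7:-→d8:-→d9:-→d10:-→d11:H1→d12:-→d13:-→d14:-→d15:-→d16:H4→d17:-→d18:-→d19:-→d20:H4→d21:-→d22:-→d23:-→d24:H2→d25:-→d26:-→d27:-→d28:H1 -> H1
  + 250.176.0.0/12 (H5) depth=12
  + 19.165.203.0/28 (H5) depth=28
  + 19.165.192.0/20 (H7) depth=20
  + 250.176.0.0/12 (H0) depth=12
  lookup 0.3.70.157: bits 000 walk d0:-→d1:-→d2:H1→d3:- -> H1

== LOOKUPS ==
["H0","H0","H1","no-route","H0","no-route","H4","H1","H1"]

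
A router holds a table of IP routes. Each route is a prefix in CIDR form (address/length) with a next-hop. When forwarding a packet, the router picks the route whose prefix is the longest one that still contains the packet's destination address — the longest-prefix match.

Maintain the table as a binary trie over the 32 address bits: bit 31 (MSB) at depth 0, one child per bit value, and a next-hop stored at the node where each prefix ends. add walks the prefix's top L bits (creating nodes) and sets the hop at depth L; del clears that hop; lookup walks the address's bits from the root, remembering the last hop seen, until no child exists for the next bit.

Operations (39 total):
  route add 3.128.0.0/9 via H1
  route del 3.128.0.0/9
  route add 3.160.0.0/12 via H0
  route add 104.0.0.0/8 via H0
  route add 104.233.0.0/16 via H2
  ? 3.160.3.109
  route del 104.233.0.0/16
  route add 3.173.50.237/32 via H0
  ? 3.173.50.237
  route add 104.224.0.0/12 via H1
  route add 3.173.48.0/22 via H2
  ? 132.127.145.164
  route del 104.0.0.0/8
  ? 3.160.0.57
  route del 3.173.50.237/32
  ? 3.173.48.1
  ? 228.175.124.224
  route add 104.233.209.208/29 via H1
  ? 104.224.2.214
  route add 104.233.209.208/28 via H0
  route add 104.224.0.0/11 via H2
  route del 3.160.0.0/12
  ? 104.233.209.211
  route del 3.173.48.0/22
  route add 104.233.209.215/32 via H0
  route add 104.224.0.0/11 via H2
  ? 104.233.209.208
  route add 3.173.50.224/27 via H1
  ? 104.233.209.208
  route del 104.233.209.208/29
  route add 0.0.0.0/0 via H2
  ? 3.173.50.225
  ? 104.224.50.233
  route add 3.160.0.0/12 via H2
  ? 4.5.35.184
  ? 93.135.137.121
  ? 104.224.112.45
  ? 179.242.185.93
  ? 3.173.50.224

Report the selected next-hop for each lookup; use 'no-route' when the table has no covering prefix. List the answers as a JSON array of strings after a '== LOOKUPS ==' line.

Trace:
  + 3.128.0.0/9 (H1) depth=9
  - 3.128.0.0/9 clear@9
  + 3.160.0.0/12 (H0) depth=12
  + 104.0.0.0/8 (H0) depth=8
  + 104.233.0.0/16 (H2) depth=16
  Q 3.160.3.109: descend 000000111010 ; hops seen [H0] ; pick H0
  - 104.233.0.0/16 clear@16
  + 3.173.50.237/32 (H0) depth=32
  Q 3.173.50.237: descend 00000011101011010011001011101101 ; hops seen [H0,H0] ; pick H0
  + 104.224.0.0/12 (H1) depth=12
  + 3.173.48.0/22 (H2) depth=22
  Q 132.127.145.164: descend ε ; hops seen [∅] ; pick no-route
  - 104.0.0.0/8 clear@8
  Q 3.160.0.57: descend 000000111010 ; hops seen [H0] ; pick H0
  - 3.173.50.237/32 clear@32
  Q 3.173.48.1: descend 0000001110101101001100 ; hops seen [H0,H2] ; pick H2
  Q 228.175.124.224: descend ε ; hops seen [∅] ; pick no-route
  + 104.233.209.208/29 (H1) depth=29
  Q 104.224.2.214: descend 011010001110 ; hops seen [H1] ; pick H1
  + 104.233.209.208/28 (H0) depth=28
  + 104.224.0.0/11 (H2) depth=11
  - 3.160.0.0/12 clear@12
  Q 104.233.209.211: descend 01101000111010011101000111010 ; hops seen [H2,H1,H0,H1] ; pick H1
  - 3.173.48.0/22 clear@22
  + 104.233.209.215/32 (H0) depth=32
  + 104.224.0.0/11 (H2) depth=11
  Q 104.233.209.208: descend 01101000111010011101000111010 ; hops seen [H2,H1,H0,H1] ; pick H1
  + 3.173.50.224/27 (H1) depth=27
  Q 104.233.209.208: descend 01101000111010011101000111010 ; hops seen [H2,H1,H0,H1] ; pick H1
  - 104.233.209.208/29 clear@29
  + 0.0.0.0/0 (H2) depth=0
  Q 3.173.50.225: descend 0000001110101101001100101110 ; hops seen [H2,H1] ; pick H1
  Q 104.224.50.233: descend 011010001110 ; hops seen [H2,H2,H1] ; pick H1
  + 3.160.0.0/12 (H2) depth=12
  Q 4.5.35.184: descend 00000 ; hops seen [H2] ; pick H2
  Q 93.135.137.121: descend 01 ; hops seen [H2] ; pick H2
  Q 104.224.112.45: descend 011010001110 ; hops seen [H2,H2,H1] ; pick H1
  Q 179.242.185.93: descend ε ; hops seen [H2] ; pick H2
  Q 3.173.50.224: descend 0000001110101101001100101110 ; hops seen [H2,H2,H1] ; pick H1

== LOOKUPS ==
["H0","H0","no-route","H0","H2","no-route","H1","H1","H1","H1","H1","H1","H2","H2","H1","H2","H1"]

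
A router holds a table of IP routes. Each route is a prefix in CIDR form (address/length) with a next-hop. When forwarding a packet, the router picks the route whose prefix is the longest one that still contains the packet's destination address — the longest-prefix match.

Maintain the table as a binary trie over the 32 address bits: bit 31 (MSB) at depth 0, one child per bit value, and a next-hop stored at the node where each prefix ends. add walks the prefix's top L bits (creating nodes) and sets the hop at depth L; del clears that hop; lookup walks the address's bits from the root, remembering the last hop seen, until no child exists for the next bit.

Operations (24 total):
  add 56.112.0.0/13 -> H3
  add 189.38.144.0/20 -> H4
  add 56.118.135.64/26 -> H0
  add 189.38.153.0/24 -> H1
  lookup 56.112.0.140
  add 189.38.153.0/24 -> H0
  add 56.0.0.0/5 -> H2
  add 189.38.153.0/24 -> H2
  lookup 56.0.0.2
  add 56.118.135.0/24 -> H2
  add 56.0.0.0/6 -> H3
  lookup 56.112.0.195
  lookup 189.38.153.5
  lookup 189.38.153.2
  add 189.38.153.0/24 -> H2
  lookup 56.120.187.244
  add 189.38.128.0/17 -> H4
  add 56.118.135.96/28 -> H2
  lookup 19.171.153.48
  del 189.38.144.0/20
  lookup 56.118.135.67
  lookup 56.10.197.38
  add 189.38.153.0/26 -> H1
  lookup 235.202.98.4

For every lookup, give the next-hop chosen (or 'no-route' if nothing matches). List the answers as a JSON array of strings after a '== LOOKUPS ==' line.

Trace:
  add 56.112.0.0/13 -> H3 at depth 13
  add 189.38.144.0/20 -> H4 at depth 20
  add 56.118.135.64/26 -> H0 at depth 26
  add 189.38.153.0/24 -> H1 at depth 24
  lookup 56.112.0.140: bits 0011100001110 walk d0:-→d1:-→d2:-→d3:-→d4:-→d5:-→d6:-→d7:-→d8:-→d9:-→d10:-→d11:-→d12:-→d13:H3 -> H3
  add 189.38.153.0/24 -> H0 at depth 24
  add 56.0.0.0/5 -> H2 at depth 5
  add 189.38.153.0/24 -> H2 at depth 24
  lookup 56.0.0.2: bits 001110000 walk d0:-→d1:-→d2:-→d3:-→d4:-→d5:H2→d6:-→d7:-→d8:-→d9:- -> H2
  add 56.118.135.0/24 -> H2 at depth 24
  add 56.0.0.0/6 -> H3 at depth 6
  lookup 56.112.0.195: bits 0011100001110 walk d0:-→d1:-→d2:-→d3:-→d4:-→d5:H2→d6:H3→d7:-→d8:-→d9:-→d10:-→d11:-→d12:-→d13:H3 -> H3
  lookup 189.38.153.5: bits 101111010010011010011001 walk d0:-→d1:-→d2:-→d3:-→d4:-→d5:-→d6:-→d7:-→d8:-→d9:-→d10:-→d11:-→d12:-→d13:-→d14:-→d15:-→d16:-→d17:-→d18:-→d19:-→d20:H4→d21:-→d22:-→d23:-→d24:H2 -> H2
  lookup 189.38.153.2: bits 101111010010011010011001 walk d0:-→d1:-→d2:-→d3:-→d4:-→d5:-→d6:-→d7:-→d8:-→d9:-→d10:-→d11:-→d12:-→d13:-→d14:-→d15:-→d16:-→d17:-→d18:-→d19:-→d20:H4→d21:-→d22:-→d23:-→d24:H2 -> H2
  add 189.38.153.0/24 -> H2 at depth 24
  lookup 56.120.187.244: bits 001110000111 walk d0:-→d1:-→d2:-→d3:-→d4:-→d5:H2→d6:H3→d7:-→d8:-→d9:-→d10:-→d11:-→d12:- -> H3
  add 189.38.128.0/17 -> H4 at depth 17
  add 56.118.135.96/28 -> H2 at depth 28
  lookup 19.171.153.48: bits 00 walk d0:-→d1:-→d2:- -> no-route
  - 189.38.144.0/20 clear@20
  lookup 56.118.135.67: bits 00111000011101101000011101 walk d0:-→d1:-→d2:-→d3:-→d4:-→d5:H2→d6:H3→d7:-→d8:-→d9:-→d10:-→d11:-→d12:-→d13:H3→d14:-→d15:-→d16:-→d17:-→d18:-→d19:-→d20:-→d21:-→d22:-→d23:-→d24:H2→d25:-→d26:H0 -> H0
  lookup 56.10.197.38: bits 001110000 walk d0:-→d1:-→d2:-→d3:-→d4:-→d5:H2→d6:H3→d7:-→d8:-→d9:- -> H3
  add 189.38.153.0/26 -> H1 at depth 26
  lookup 235.202.98.4: bits 1 walk d0:-→d1:- -> no-route

== LOOKUPS ==
["H3","H2","H3","H2","H2","H3","no-route","H0","H3","no-route"]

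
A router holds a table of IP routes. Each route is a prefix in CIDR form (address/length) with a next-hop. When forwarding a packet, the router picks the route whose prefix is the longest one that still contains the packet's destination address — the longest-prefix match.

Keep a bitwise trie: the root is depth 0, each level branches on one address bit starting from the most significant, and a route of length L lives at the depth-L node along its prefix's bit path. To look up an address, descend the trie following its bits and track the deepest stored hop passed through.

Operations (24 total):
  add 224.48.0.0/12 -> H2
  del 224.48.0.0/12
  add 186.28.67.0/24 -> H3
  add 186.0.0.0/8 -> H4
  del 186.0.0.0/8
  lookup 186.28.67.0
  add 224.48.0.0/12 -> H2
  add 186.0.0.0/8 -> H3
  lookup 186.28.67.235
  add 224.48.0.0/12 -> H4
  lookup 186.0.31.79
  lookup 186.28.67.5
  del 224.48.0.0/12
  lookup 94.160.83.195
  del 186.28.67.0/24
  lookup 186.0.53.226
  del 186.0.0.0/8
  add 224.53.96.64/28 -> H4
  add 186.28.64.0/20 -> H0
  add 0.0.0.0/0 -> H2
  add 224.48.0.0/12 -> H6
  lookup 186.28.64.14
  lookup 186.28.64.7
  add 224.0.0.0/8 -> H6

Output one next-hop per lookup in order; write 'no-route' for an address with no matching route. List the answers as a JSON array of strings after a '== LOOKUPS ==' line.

Apply in order:
  + 224.48.0.0/12 (H2) depth=12
  del 224.48.0.0/12 (clear depth 12)
  + 186.28.67.0/24 (H3) depth=24
  + 186.0.0.0/8 (H4) depth=8
  del 186.0.0.0/8 (clear depth 8)
  ? 186.28.67.0  path d0:-→d1:-→d2:-→d3:-→d4:-→d5:-→d6:-→d7:-→d8:-→d9:-→d10:-→d11:-→d12:-→d13:-→d14:-→d15:-→d16:-→d17:-→d18:-→d19:-→d20:-→d21:-→d22:-→d23:-→d24:H3  best=H3
  + 224.48.0.0/12 (H2) depth=12
  + 186.0.0.0/8 (H3) depth=8
  ? 186.28.67.235  path d0:-→d1:-→d2:-→d3:-→d4:-→d5:-→d6:-→d7:-→d8:H3→d9:-→d10:-→d11:-→d12:-→d13:-→d14:-→d15:-→d16:-→d17:-→d18:-→d19:-→d20:-→d21:-→d22:-→d23:-→d24:H3  best=H3
  + 224.48.0.0/12 (H4) depth=12
  ? 186.0.31.79  path d0:-→d1:-→d2:-→d3:-→d4:-→d5:-→d6:-→d7:-→d8:H3→d9:-→d10:-→d11:-  best=H3
  ? 186.28.67.5  path d0:-→d1:-→d2:-→d3:-→d4:-→d5:-→d6:-→d7:-→d8:H3→d9:-→d10:-→d11:-→d12:-→d13:-→d14:-→d15:-→d16:-→d17:-→d18:-→d19:-→d20:-→d21:-→d22:-→d23:-→d24:H3  best=H3
  del 224.48.0.0/12 (clear depth 12)
  ? 94.160.83.195  path d0:-  best=no-route
  del 186.28.67.0/24 (clear depth 24)
  ? 186.0.53.226  path d0:-→d1:-→d2:-→d3:-→d4:-→d5:-→d6:-→d7:-→d8:H3→d9:-→d10:-→d11:-  best=H3
  del 186.0.0.0/8 (clear depth 8)
  + 224.53.96.64/28 (H4) depth=28
  + 186.28.64.0/20 (H0) depth=20
  + 0.0.0.0/0 (H2) depth=0
  + 224.48.0.0/12 (H6) depth=12
  ? 186.28.64.14  path d0:H2→d1:-→d2:-→d3:-→d4:-→d5:-→d6:-→d7:-→d8:-→d9:-→d10:-→d11:-→d12:-→d13:-→d14:-→d15:-→d16:-→d17:-→d18:-→d19:-→d20:H0→d21:-→d22:-  best=H0
  ? 186.28.64.7  path d0:H2→d1:-→d2:-→d3:-→d4:-→d5:-→d6:-→d7:-→d8:-→d9:-→d10:-→d11:-→d12:-→d13:-→d14:-→d15:-→d16:-→d17:-→d18:-→d19:-→d20:H0→d21:-→d22:-  best=H0
  + 224.0.0.0/8 (H6) depth=8

== LOOKUPS ==
["H3","H3","H3","H3","no-route","H3","H0","H0"]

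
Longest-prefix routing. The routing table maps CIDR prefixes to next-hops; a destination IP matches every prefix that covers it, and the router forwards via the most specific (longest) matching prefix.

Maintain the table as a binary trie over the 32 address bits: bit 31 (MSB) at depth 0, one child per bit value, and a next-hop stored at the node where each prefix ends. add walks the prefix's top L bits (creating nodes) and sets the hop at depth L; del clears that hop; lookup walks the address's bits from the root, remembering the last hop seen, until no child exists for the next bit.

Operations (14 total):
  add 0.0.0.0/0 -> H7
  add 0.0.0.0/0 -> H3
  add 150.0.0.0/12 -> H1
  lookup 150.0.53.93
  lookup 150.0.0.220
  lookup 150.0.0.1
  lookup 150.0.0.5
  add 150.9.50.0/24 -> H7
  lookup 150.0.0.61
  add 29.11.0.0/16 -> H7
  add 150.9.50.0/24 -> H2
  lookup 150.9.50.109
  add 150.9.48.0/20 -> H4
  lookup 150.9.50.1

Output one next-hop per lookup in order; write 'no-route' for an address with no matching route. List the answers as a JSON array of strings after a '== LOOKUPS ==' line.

Apply in order:
  add 0.0.0.0/0 -> H7 at depth 0
  add 0.0.0.0/0 -> H3 at depth 0
  add 150.0.0.0/12 -> H1 at depth 12
  Q 150.0.53.93: descend 100101100000 ; hops seen [H3,H1] ; pick H1
  Q 150.0.0.220: descend 100101100000 ; hops seen [H3,H1] ; pick H1
  Q 150.0.0.1: descend 100101100000 ; hops seen [H3,H1] ; pick H1
  Q 150.0.0.5: descend 100101100000 ; hops seen [H3,H1] ; pick H1
  add 150.9.50.0/24 -> H7 at depth 24
  Q 150.0.0.61: descend 100101100000 ; hops seen [H3,H1] ; pick H1
  add 29.11.0.0/16 -> H7 at depth 16
  add 150.9.50.0/24 -> H2 at depth 24
  Q 150.9.50.109: descend 100101100000100100110010 ; hops seen [H3,H1,H2] ; pick H2
  add 150.9.48.0/20 -> H4 at depth 20
  Q 150.9.50.1: descend 100101100000100100110010 ; hops seen [H3,H1,H4,H2] ; pick H2

== LOOKUPS ==
["H1","H1","H1","H1","H1","H2","H2"]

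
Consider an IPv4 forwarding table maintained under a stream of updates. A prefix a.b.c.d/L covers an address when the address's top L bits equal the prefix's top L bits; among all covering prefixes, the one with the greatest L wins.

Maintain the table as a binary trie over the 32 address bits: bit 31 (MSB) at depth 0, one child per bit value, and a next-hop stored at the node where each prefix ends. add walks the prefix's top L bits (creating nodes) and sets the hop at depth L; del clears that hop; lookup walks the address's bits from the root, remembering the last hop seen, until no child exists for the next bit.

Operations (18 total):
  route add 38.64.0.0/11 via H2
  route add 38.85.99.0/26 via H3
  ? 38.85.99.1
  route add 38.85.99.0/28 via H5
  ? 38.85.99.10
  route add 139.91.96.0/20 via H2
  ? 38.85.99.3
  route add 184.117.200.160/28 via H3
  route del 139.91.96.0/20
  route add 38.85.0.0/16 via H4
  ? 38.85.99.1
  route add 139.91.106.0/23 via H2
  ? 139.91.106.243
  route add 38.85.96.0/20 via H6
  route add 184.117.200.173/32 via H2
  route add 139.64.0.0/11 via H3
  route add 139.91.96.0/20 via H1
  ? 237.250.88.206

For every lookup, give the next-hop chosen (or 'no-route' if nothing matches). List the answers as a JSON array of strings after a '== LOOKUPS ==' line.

Apply in order:
  add 38.64.0.0/11 -> H2 at depth 11
  add 38.85.99.0/26 -> H3 at depth 26
  Q 38.85.99.1: descend 00100110010101010110001100 ; hops seen [H2,H3] ; pick H3
  add 38.85.99.0/28 -> H5 at depth 28
  Q 38.85.99.10: descend 0010011001010101011000110000 ; hops seen [H2,H3,H5] ; pick H5
  add 139.91.96.0/20 -> H2 at depth 20
  Q 38.85.99.3: descend 0010011001010101011000110000 ; hops seen [H2,H3,H5] ; pick H5
  add 184.117.200.160/28 -> H3 at depth 28
  - 139.91.96.0/20 clear@20
  add 38.85.0.0/16 -> H4 at depth 16
  Q 38.85.99.1: descend 0010011001010101011000110000 ; hops seen [H2,H4,H3,H5] ; pick H5
  add 139.91.106.0/23 -> H2 at depth 23
  Q 139.91.106.243: descend 10001011010110110110101 ; hops seen [H2] ; pick H2
  add 38.85.96.0/20 -> H6 at depth 20
  add 184.117.200.173/32 -> H2 at depth 32
  add 139.64.0.0/11 -> H3 at depth 11
  add 139.91.96.0/20 -> H1 at depth 20
  Q 237.250.88.206: descend 1 ; hops seen [∅] ; pick no-route

== LOOKUPS ==
["H3","H5","H5","H5","H2","no-route"]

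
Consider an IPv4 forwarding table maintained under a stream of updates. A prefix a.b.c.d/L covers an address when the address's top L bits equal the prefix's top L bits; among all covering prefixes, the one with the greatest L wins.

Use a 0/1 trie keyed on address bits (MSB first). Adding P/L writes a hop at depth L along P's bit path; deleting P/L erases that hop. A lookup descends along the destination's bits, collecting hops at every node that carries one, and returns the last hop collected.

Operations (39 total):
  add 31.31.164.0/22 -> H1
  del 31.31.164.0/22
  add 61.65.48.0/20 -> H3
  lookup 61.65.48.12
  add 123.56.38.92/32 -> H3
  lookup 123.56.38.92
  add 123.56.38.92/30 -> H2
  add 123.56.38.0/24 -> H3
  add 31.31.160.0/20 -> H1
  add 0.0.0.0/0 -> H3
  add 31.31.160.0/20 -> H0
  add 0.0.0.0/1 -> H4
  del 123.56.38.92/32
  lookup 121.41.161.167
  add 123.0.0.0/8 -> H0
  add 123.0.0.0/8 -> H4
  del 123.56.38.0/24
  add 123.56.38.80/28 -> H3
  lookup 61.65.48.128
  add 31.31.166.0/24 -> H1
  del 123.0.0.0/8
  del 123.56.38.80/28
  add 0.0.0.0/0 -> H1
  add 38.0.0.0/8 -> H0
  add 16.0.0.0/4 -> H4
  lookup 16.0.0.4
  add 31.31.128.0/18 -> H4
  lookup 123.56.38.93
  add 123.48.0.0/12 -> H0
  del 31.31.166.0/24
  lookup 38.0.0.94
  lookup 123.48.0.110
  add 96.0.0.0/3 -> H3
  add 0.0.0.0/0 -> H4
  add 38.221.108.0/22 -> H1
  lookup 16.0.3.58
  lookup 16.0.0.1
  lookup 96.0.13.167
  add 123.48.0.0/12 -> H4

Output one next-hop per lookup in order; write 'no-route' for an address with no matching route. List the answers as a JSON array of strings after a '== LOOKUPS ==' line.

Apply in order:
  + 31.31.164.0/22 (H1) depth=22
  - 31.31.164.0/22 clear@22
  + 61.65.48.0/20 (H3) depth=20
  ? 61.65.48.12  path d0:-→d1:-→d2:-→d3:-→d4:-→d5:-→d6:-→d7:-→d8:-→d9:-→d10:-→d11:-→d12:-→d13:-→d14:-→d15:-→d16:-→d17:-→d18:-→d19:-→d20:H3  best=H3
  + 123.56.38.92/32 (H3) depth=32
  ? 123.56.38.92  path d0:-→d1:-→d2:-→d3:-→d4:-→d5:-→d6:-→d7:-→d8:-→d9:-→d10:-→d11:-→d12:-→d13:-→d14:-→d15:-→d16:-→d17:-→d18:-→d19:-→d20:-→d21:-→d22:-→d23:-→d24:-→d25:-→d26:-→d27:-→d28:-→d29:-→d30:-→d31:-→d32:H3  best=H3
  + 123.56.38.92/30 (H2) depth=30
  + 123.56.38.0/24 (H3) depth=24
  + 31.31.160.0/20 (H1) depth=20
  + 0.0.0.0/0 (H3) depth=0
  + 31.31.160.0/20 (H0) depth=20
  + 0.0.0.0/1 (H4) depth=1
  - 123.56.38.92/32 clear@32
  ? 121.41.161.167  path d0:H3→d1:H4→d2:-→d3:-→d4:-→d5:-→d6:-  best=H4
  + 123.0.0.0/8 (H0) depth=8
  + 123.0.0.0/8 (H4) depth=8
  - 123.56.38.0/24 clear@24
  + 123.56.38.80/28 (H3) depth=28
  ? 61.65.48.128  path d0:H3→d1:H4→d2:-→d3:-→d4:-→d5:-→d6:-→d7:-→d8:-→d9:-→d10:-→d11:-→d12:-→d13:-→d14:-→d15:-→d16:-→d17:-→d18:-→d19:-→d20:H3  best=H3
  + 31.31.166.0/24 (H1) depth=24
  - 123.0.0.0/8 clear@8
  - 123.56.38.80/28 clear@28
  + 0.0.0.0/0 (H1) depth=0
  + 38.0.0.0/8 (H0) depth=8
  + 16.0.0.0/4 (H4) depth=4
  ? 16.0.0.4  path d0:H1→d1:H4→d2:-→d3:-→d4:H4  best=H4
  + 31.31.128.0/18 (H4) depth=18
  ? 123.56.38.93  path d0:H1→d1:H4→d2:-→d3:-→d4:-→d5:-→d6:-→d7:-→d8:-→d9:-→d10:-→d11:-→d12:-→d13:-→d14:-→d15:-→d16:-→d17:-→d18:-→d19:-→d20:-→d21:-→d22:-→d23:-→d24:-→d25:-→d26:-→d27:-→d28:-→d29:-→d30:H2→d31:-  best=H2
  + 123.48.0.0/12 (H0) depth=12
  - 31.31.166.0/24 clear@24
  ? 38.0.0.94  path d0:H1→d1:H4→d2:-→d3:-→d4:-→d5:-→d6:-→d7:-→d8:H0  best=H0
  ? 123.48.0.110  path d0:H1→d1:H4→d2:-→d3:-→d4:-→d5:-→d6:-→d7:-→d8:-→d9:-→d10:-→d11:-→d12:H0  best=H0
  + 96.0.0.0/3 (H3) depth=3
  + 0.0.0.0/0 (H4) depth=0
  + 38.221.108.0/22 (H1) depth=22
  ? 16.0.3.58  path d0:H4→d1:H4→d2:-→d3:-→d4:H4  best=H4
  ? 16.0.0.1  path d0:H4→d1:H4→d2:-→d3:-→d4:H4  best=H4
  ? 96.0.13.167  path d0:H4→d1:H4→d2:-→d3:H3  best=H3
  + 123.48.0.0/12 (H4) depth=12

== LOOKUPS ==
["H3","H3","H4","H3","H4","H2","H0","H0","H4","H4","H3"]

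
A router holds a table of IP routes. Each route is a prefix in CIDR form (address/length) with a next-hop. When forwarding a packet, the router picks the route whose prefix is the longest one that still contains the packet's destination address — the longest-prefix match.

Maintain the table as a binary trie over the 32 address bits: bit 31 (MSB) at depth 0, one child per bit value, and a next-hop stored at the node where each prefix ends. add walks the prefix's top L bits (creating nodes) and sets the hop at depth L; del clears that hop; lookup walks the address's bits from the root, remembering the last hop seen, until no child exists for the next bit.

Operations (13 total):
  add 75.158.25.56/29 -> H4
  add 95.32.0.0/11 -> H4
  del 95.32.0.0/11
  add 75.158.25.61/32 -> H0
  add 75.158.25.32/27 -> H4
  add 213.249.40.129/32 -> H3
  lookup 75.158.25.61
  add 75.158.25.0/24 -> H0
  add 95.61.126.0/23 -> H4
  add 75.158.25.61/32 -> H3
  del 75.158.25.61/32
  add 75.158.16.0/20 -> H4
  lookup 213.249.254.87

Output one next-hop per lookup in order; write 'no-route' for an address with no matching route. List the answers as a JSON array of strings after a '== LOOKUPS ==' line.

Trace:
  + 75.158.25.56/29 (H4) depth=29
  + 95.32.0.0/11 (H4) depth=11
  - 95.32.0.0/11 clear@11
  + 75.158.25.61/32 (H0) depth=32
  + 75.158.25.32/27 (H4) depth=27
  + 213.249.40.129/32 (H3) depth=32
  Q 75.158.25.61: descend 01001011100111100001100100111101 ; hops seen [H4,H4,H0] ; pick H0
  + 75.158.25.0/24 (H0) depth=24
  + 95.61.126.0/23 (H4) depth=23
  + 75.158.25.61/32 (H3) depth=32
  - 75.158.25.61/32 clear@32
  + 75.158.16.0/20 (H4) depth=20
  Q 213.249.254.87: descend 1101010111111001 ; hops seen [∅] ; pick no-route

== LOOKUPS ==
["H0","no-route"]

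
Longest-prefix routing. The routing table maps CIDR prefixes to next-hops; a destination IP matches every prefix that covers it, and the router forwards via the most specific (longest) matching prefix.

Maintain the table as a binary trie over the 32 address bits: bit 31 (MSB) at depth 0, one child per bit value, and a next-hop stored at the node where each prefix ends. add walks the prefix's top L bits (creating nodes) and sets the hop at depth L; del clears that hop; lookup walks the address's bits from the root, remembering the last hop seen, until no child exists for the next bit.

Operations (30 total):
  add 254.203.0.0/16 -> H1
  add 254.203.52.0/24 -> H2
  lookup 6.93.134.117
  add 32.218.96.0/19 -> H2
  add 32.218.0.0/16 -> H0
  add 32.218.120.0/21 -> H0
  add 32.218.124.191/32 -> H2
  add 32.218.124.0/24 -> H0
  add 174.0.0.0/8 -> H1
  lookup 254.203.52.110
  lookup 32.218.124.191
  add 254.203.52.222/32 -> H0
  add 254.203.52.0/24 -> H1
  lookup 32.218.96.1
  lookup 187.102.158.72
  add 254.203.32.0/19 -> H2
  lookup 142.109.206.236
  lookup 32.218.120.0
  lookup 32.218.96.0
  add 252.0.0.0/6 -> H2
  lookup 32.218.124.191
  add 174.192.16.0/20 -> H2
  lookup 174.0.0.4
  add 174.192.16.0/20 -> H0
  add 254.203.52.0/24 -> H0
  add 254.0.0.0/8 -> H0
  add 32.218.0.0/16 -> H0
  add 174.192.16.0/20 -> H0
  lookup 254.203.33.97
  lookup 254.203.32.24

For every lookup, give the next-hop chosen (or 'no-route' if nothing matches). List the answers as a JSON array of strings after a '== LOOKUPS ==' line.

Apply in order:
  + 254.203.0.0/16 (H1) depth=16
  + 254.203.52.0/24 (H2) depth=24
  lookup 6.93.134.117: bits ε walk d0:- -> no-route
  + 32.218.96.0/19 (H2) depth=19
  + 32.218.0.0/16 (H0) depth=16
  + 32.218.120.0/21 (H0) depth=21
  + 32.218.124.191/32 (H2) depth=32
  + 32.218.124.0/24 (H0) depth=24
  + 174.0.0.0/8 (H1) depth=8
  lookup 254.203.52.110: bits 111111101100101100110100 walk d0:-→d1:-→d2:-→d3:-→d4:-→d5:-→d6:-→d7:-→d8:-→d9:-→d10:-→d11:-→d12:-→d13:-→d14:-→d15:-→d16:H1→d17:-→d18:-→d19:-→d20:-→d21:-→d22:-→d23:-→d24:H2 -> H2
  lookup 32.218.124.191: bits 00100000110110100111110010111111 walk d0:-→d1:-→d2:-→d3:-→d4:-→d5:-→d6:-→d7:-→d8:-→d9:-→d10:-→d11:-→d12:-→d13:-→d14:-→d15:-→d16:H0→d17:-→d18:-→d19:H2→d20:-→d21:H0→d22:-→d23:-→d24:H0→d25:-→d26:-→d27:-→d28:-→d29:-→d30:-→d31:-→d32:H2 -> H2
  + 254.203.52.222/32 (H0) depth=32
  + 254.203.52.0/24 (H1) depth=24
  lookup 32.218.96.1: bits 0010000011011010011 walk d0:-→d1:-→d2:-→d3:-→d4:-→d5:-→d6:-→d7:-→d8:-→d9:-→d10:-→d11:-→d12:-→d13:-→d14:-→d15:-→d16:H0→d17:-→d18:-→d19:H2 -> H2
  lookup 187.102.158.72: bits 101 walk d0:-→d1:-→d2:-→d3:- -> no-route
  + 254.203.32.0/19 (H2) depth=19
  lookup 142.109.206.236: bits 10 walk d0:-→d1:-→d2:- -> no-route
  lookup 32.218.120.0: bits 001000001101101001111 walk d0:-→d1:-→d2:-→d3:-→d4:-→d5:-→d6:-→d7:-→d8:-→d9:-→d10:-→d11:-→d12:-→d13:-→d14:-→d15:-→d16:H0→d17:-→d18:-→d19:H2→d20:-→d21:H0 -> H0
  lookup 32.218.96.0: bits 0010000011011010011 walk d0:-→d1:-→d2:-→d3:-→d4:-→d5:-→d6:-→d7:-→d8:-→d9:-→d10:-→d11:-→d12:-→d13:-→d14:-→d15:-→d16:H0→d17:-→d18:-→d19:H2 -> H2
  + 252.0.0.0/6 (H2) depth=6
  lookup 32.218.124.191: bits 00100000110110100111110010111111 walk d0:-→d1:-→d2:-→d3:-→d4:-→d5:-→d6:-→d7:-→d8:-→d9:-→d10:-→d11:-→d12:-→d13:-→d14:-→d15:-→d16:H0→d17:-→d18:-→d19:H2→d20:-→d21:H0→d22:-→d23:-→d24:H0→d25:-→d26:-→d27:-→d28:-→d29:-→d30:-→d31:-→d32:H2 -> H2
  + 174.192.16.0/20 (H2) depth=20
  lookup 174.0.0.4: bits 10101110 walk d0:-→d1:-→d2:-→d3:-→d4:-→d5:-→d6:-→d7:-→d8:H1 -> H1
  + 174.192.16.0/20 (H0) depth=20
  + 254.203.52.0/24 (H0) depth=24
  + 254.0.0.0/8 (H0) depth=8
  + 32.218.0.0/16 (H0) depth=16
  + 174.192.16.0/20 (H0) depth=20
  lookup 254.203.33.97: bits 1111111011001011001 walk d0:-→d1:-→d2:-→d3:-→d4:-→d5:-→d6:H2→d7:-→d8:H0→d9:-→d10:-→d11:-→d12:-→d13:-→d14:-→d15:-→d16:H1→d17:-→d18:-→d19:H2 -> H2
  lookup 254.203.32.24: bits 1111111011001011001 walk d0:-→d1:-→d2:-→d3:-→d4:-→d5:-→d6:H2→d7:-→d8:H0→d9:-→d10:-→d11:-→d12:-→d13:-→d14:-→d15:-→d16:H1→d17:-→d18:-→d19:H2 -> H2

== LOOKUPS ==
["no-route","H2","H2","H2","no-route","no-route","H0","H2","H2","H1","H2","H2"]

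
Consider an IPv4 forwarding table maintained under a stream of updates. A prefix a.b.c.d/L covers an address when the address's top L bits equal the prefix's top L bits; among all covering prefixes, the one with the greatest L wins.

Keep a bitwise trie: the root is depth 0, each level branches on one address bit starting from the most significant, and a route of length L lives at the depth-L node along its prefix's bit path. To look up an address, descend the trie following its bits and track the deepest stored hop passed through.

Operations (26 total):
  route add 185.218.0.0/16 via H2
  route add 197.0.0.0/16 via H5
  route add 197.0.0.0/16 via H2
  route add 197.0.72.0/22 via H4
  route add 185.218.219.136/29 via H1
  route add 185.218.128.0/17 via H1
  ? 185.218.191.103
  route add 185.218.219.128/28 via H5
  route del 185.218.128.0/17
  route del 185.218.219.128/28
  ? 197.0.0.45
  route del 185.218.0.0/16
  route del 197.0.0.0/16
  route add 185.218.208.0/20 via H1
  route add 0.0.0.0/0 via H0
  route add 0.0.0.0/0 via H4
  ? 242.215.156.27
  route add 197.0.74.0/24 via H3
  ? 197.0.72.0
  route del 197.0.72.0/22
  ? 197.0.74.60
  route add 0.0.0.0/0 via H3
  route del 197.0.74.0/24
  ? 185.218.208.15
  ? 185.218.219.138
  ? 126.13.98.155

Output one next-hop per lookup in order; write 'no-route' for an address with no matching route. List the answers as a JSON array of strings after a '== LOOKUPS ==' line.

Trace:
  add 185.218.0.0/16 -> H2 at depth 16
  add 197.0.0.0/16 -> H5 at depth 16
  add 197.0.0.0/16 -> H2 at depth 16
  add 197.0.72.0/22 -> H4 at depth 22
  add 185.218.219.136/29 -> H1 at depth 29
  add 185.218.128.0/17 -> H1 at depth 17
  ? 185.218.191.103  path d0:-→d1:-→d2:-→d3:-→d4:-→d5:-→d6:-→d7:-→d8:-→d9:-→d10:-→d11:-→d12:-→d13:-→d14:-→d15:-→d16:H2→d17:H1  best=H1
  add 185.218.219.128/28 -> H5 at depth 28
  del 185.218.128.0/17 (clear depth 17)
  del 185.218.219.128/28 (clear depth 28)
  ? 197.0.0.45  path d0:-→d1:-→d2:-→d3:-→d4:-→d5:-→d6:-→d7:-→d8:-→d9:-→d10:-→d11:-→d12:-→d13:-→d14:-→d15:-→d16:H2→d17:-  best=H2
  del 185.218.0.0/16 (clear depth 16)
  del 197.0.0.0/16 (clear depth 16)
  add 185.218.208.0/20 -> H1 at depth 20
  add 0.0.0.0/0 -> H0 at depth 0
  add 0.0.0.0/0 -> H4 at depth 0
  ? 242.215.156.27  path d0:H4→d1:-→d2:-  best=H4
  add 197.0.74.0/24 -> H3 at depth 24
  ? 197.0.72.0  path d0:H4→d1:-→d2:-→d3:-→d4:-→d5:-→d6:-→d7:-→d8:-→d9:-→d10:-→d11:-→d12:-→d13:-→d14:-→d15:-→d16:-→d17:-→d18:-→d19:-→d20:-→d21:-→d22:H4  best=H4
  del 197.0.72.0/22 (clear depth 22)
  ? 197.0.74.60  path d0:H4→d1:-→d2:-→d3:-→d4:-→d5:-→d6:-→d7:-→d8:-→d9:-→d10:-→d11:-→d12:-→d13:-→d14:-→d15:-→d16:-→d17:-→d18:-→d19:-→d20:-→d21:-→d22:-→d23:-→d24:H3  best=H3
  add 0.0.0.0/0 -> H3 at depth 0
  del 197.0.74.0/24 (clear depth 24)
  ? 185.218.208.15  path d0:H3→d1:-→d2:-→d3:-→d4:-→d5:-→d6:-→d7:-→d8:-→d9:-→d10:-→d11:-→d12:-→d13:-→d14:-→d15:-→d16:-→d17:-→d18:-→d19:-→d20:H1  best=H1
  ? 185.218.219.138  path d0:H3→d1:-→d2:-→d3:-→d4:-→d5:-→d6:-→d7:-→d8:-→d9:-→d10:-→d11:-→d12:-→d13:-→d14:-→d15:-→d16:-→d17:-→d18:-→d19:-→d20:H1→d21:-→d22:-→d23:-→d24:-→d25:-→d26:-→d27:-→d28:-→d29:H1  best=H1
  ? 126.13.98.155  path d0:H3  best=H3

== LOOKUPS ==
["H1","H2","H4","H4","H3","H1","H1","H3"]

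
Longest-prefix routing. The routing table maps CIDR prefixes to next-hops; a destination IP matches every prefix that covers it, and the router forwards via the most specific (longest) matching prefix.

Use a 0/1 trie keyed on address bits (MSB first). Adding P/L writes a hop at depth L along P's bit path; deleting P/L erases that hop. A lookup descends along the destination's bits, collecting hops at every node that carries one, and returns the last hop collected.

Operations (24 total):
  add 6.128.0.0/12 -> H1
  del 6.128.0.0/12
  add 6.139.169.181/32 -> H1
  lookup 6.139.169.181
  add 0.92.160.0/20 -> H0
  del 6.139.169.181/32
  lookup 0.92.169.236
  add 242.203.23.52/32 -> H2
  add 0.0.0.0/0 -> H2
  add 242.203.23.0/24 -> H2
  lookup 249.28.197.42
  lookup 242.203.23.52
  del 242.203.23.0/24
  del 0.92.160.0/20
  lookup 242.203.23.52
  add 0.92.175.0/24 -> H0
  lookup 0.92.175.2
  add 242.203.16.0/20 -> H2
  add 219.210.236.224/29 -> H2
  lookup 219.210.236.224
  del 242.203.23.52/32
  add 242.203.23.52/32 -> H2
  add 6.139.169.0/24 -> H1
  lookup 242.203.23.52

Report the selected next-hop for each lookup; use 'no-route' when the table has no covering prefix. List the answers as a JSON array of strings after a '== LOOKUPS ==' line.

Process each operation:
  + 6.128.0.0/12 (H1) depth=12
  - 6.128.0.0/12 clear@12
  + 6.139.169.181/32 (H1) depth=32
  lookup 6.139.169.181: bits 00000110100010111010100110110101 walk d0:-→d1:-→d2:-→d3:-→d4:-→d5:-→d6:-→d7:-→d8:-→d9:-→d10:-→d11:-→d12:-→d13:-→d14:-→d15:-→d16:-→d17:-→d18:-→d19:-→d20:-→d21:-→d22:-→d23:-→d24:-→d25:-→d26:-→d27:-→d28:-→d29:-→d30:-→d31:-→d32:H1 -> H1
  + 0.92.160.0/20 (H0) depth=20
  - 6.139.169.181/32 clear@32
  lookup 0.92.169.236: bits 00000000010111001010 walk d0:-→d1:-→d2:-→d3:-→d4:-→d5:-→d6:-→d7:-→d8:-→d9:-→d10:-→d11:-→d12:-→d13:-→d14:-→d15:-→d16:-→d17:-→d18:-→d19:-→d20:H0 -> H0
  + 242.203.23.52/32 (H2) depth=32
  + 0.0.0.0/0 (H2) depth=0
  + 242.203.23.0/24 (H2) depth=24
  lookup 249.28.197.42: bits 1111 walk d0:H2→d1:-→d2:-→d3:-→d4:- -> H2
  lookup 242.203.23.52: bits 11110010110010110001011100110100 walk d0:H2→d1:-→d2:-→d3:-→d4:-→d5:-→d6:-→d7:-→d8:-→d9:-→d10:-→d11:-→d12:-→d13:-→d14:-→d15:-→d16:-→d17:-→d18:-→d19:-→d20:-→d21:-→d22:-→d23:-→d24:H2→d25:-→d26:-→d27:-→d28:-→d29:-→d30:-→d31:-→d32:H2 -> H2
  - 242.203.23.0/24 clear@24
  - 0.92.160.0/20 clear@20
  lookup 242.203.23.52: bits 11110010110010110001011100110100 walk d0:H2→d1:-→d2:-→d3:-→d4:-→d5:-→d6:-→d7:-→d8:-→d9:-→d10:-→d11:-→d12:-→d13:-→d14:-→d15:-→d16:-→d17:-→d18:-→d19:-→d20:-→d21:-→d22:-→d23:-→d24:-→d25:-→d26:-→d27:-→d28:-→d29:-→d30:-→d31:-→d32:H2 -> H2
  + 0.92.175.0/24 (H0) depth=24
  lookup 0.92.175.2: bits 000000000101110010101111 walk d0:H2→d1:-→d2:-→d3:-→d4:-→d5:-→d6:-→d7:-→d8:-→d9:-→d10:-→d11:-→d12:-→d13:-→d14:-→d15:-→d16:-→d17:-→d18:-→d19:-→d20:-→d21:-→d22:-→d23:-→d24:H0 -> H0
  + 242.203.16.0/20 (H2) depth=20
  + 219.210.236.224/29 (H2) depth=29
  lookup 219.210.236.224: bits 11011011110100101110110011100 walk d0:H2→d1:-→d2:-→d3:-→d4:-→d5:-→d6:-→d7:-→d8:-→d9:-→d10:-→d11:-→d12:-→d13:-→d14:-→d15:-→d16:-→d17:-→d18:-→d19:-→d20:-→d21:-→d22:-→d23:-→d24:-→d25:-→d26:-→d27:-→d28:-→d29:H2 -> H2
  - 242.203.23.52/32 clear@32
  + 242.203.23.52/32 (H2) depth=32
  + 6.139.169.0/24 (H1) depth=24
  lookup 242.203.23.52: bits 11110010110010110001011100110100 walk d0:H2→d1:-→d2:-→d3:-→d4:-→d5:-→d6:-→d7:-→d8:-→d9:-→d10:-→d11:-→d12:-→d13:-→d14:-→d15:-→d16:-→d17:-→d18:-→d19:-→d20:H2→d21:-→d22:-→d23:-→d24:-→d25:-→d26:-→d27:-→d28:-→d29:-→d30:-→d31:-→d32:H2 -> H2

== LOOKUPS ==
["H1","H0","H2","H2","H2","H0","H2","H2"]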